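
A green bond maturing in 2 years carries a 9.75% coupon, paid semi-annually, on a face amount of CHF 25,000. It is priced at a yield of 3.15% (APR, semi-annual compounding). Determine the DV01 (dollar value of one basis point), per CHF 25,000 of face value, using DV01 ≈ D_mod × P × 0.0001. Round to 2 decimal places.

CHF 5.20

Periodic yield y = 0.01575.
  t   CF        PV=CF/(1+0.01575)^t    t·PV
  1     1,218.75     1,199.8523     1,199.8523
  2     1,218.75     1,181.2477     2,362.4953
  3     1,218.75     1,162.9315     3,488.7945
  4    26,218.75    24,630.0140    98,520.0560
  Σ                 28,174.0455   105,571.1981
P = 28,174.0455; D_Mac = 3.74711 half-year periods = 1.87355 yrs; D_mod = 1.84450 yrs.
DV01 ≈ 1.84450 × 28,174.0455 × 0.0001 = 5.196712.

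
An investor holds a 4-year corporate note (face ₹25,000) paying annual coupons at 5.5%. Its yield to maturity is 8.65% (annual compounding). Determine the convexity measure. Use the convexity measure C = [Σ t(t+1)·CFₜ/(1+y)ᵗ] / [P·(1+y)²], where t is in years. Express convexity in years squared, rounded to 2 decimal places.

15.14

With y = 0.0865:
  t   CF        PV=CF/(1+0.0865)^t    t·PV        t(t+1)·PV
  1     1,375.00     1,265.5315     1,265.5315       2,531.0630
  2     1,375.00     1,164.7782     2,329.5564       6,988.6692
  3     1,375.00     1,072.0462     3,216.1386      12,864.5545
  4    26,375.00    18,926.6411    75,706.5642     378,532.8210
  Σ                 22,428.9970    82,517.7908     400,917.1078
P = 22,428.9970.
Convexity = Σ t(t+1)·PV / [P·(1+y)²] = 400,917.1078 / (22,428.9970 × 1.180482) = 15.14207.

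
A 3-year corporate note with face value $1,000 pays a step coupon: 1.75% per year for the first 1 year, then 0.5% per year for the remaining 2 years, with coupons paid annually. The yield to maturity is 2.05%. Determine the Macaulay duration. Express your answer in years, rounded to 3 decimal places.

2.960 years

Periodic yield y = 0.0205. Discount each cash flow and weight by its year:
  t   CF        PV=CF/(1+0.0205)^t    t·PV
  1        17.50        17.1485        17.1485
  2         5.00         4.8011         9.6023
  3     1,005.00       945.6426     2,836.9278
  Σ                    967.5922     2,863.6786
Price P = Σ PV = 967.5922.
Macaulay duration = Σ(t·PV) / P = 2,863.6786 / 967.5922 = 2.95959 years.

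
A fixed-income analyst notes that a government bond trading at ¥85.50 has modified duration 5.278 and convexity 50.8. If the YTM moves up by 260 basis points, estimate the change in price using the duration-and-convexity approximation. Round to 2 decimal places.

-¥10.26

Duration effect: -D_mod·Δy = -5.278 × (+0.026) = -0.137228
Convexity effect: ½·C·(Δy)² = 0.5 × 50.8 × (0.026)² = +0.0171704
ΔP/P ≈ -0.137228 + 0.0171704 = -0.1200576
ΔP ≈ 85.50 × (-0.1200576) = -10.2649248.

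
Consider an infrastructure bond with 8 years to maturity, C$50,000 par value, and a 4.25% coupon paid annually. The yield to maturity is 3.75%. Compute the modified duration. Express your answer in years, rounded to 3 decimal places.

6.716 years

Periodic yield y = 0.0375. First find Macaulay duration:
  t   CF        PV=CF/(1+0.0375)^t    t·PV
  1     2,125.00     2,048.1928     2,048.1928
  2     2,125.00     1,974.1617     3,948.3234
  3     2,125.00     1,902.8065     5,708.4194
  4     2,125.00     1,834.0303     7,336.1213
  5     2,125.00     1,767.7401     8,838.7004
  6     2,125.00     1,703.8459    10,223.0751
  7     2,125.00     1,642.2611    11,495.8275
  8    52,125.00    38,827.6606   310,621.2849
  Σ                 51,700.6989   360,219.9448
P = 51,700.6989; Macaulay duration = 360,219.9448 / 51,700.6989 = 6.96741 years.
Modified duration = D_Mac / (1 + y) = 6.96741 / 1.0375 = 6.71558 years.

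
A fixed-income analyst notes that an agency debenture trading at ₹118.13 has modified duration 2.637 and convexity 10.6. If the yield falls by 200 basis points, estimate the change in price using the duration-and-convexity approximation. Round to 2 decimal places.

+₹6.48

Duration effect: -D_mod·Δy = -2.637 × (-0.02) = +0.052740
Convexity effect: ½·C·(Δy)² = 0.5 × 10.6 × (-0.02)² = +0.0021200
ΔP/P ≈ +0.052740 + 0.0021200 = +0.054860
ΔP ≈ 118.13 × (+0.054860) = +6.4806118.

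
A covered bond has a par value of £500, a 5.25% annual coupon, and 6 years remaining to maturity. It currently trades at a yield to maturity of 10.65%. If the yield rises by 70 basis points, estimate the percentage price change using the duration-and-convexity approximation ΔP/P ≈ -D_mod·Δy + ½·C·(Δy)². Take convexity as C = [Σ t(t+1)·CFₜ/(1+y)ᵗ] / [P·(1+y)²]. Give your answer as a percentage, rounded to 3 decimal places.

-3.211%

With y = 0.1065:
  t   CF        PV=CF/(1+0.1065)^t    t·PV        t(t+1)·PV
  1        26.25        23.7235        23.7235          47.4469
  2        26.25        21.4401        42.8802         128.6405
  3        26.25        19.3765        58.1295         232.5179
  4        26.25        17.5115        70.0460         350.2302
  5        26.25        15.8260        79.1302         474.7812
  6       526.25       286.7369     1,720.4215      12,042.9502
  Σ                    384.6145     1,994.3308      13,276.5668
P = 384.6145; D_Mac = 5.18527 yrs; D_mod = 4.68619 yrs; C = 28.19404.
Duration effect: -4.68619 × (+0.007) = -0.032803
Convexity effect: 0.5 × 28.19404 × (0.007)² = +0.0006908
ΔP/P ≈ -0.032803 + 0.0006908 = -0.032113 = -3.2113%.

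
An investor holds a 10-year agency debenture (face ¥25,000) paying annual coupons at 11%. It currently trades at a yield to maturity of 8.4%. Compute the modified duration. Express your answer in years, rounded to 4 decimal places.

6.2799 years

Periodic yield y = 0.084. First find Macaulay duration:
  t   CF        PV=CF/(1+0.084)^t    t·PV
  1     2,750.00     2,536.9004     2,536.9004
  2     2,750.00     2,340.3140     4,680.6280
  3     2,750.00     2,158.9612     6,476.8837
  4     2,750.00     1,991.6617     7,966.6467
  5     2,750.00     1,837.3263     9,186.6313
  6     2,750.00     1,694.9504    10,169.7026
  7     2,750.00     1,563.6074    10,945.2518
  8     2,750.00     1,442.4423    11,539.5380
  9     2,750.00     1,330.6663    11,975.9966
  10   27,750.00    12,387.1149   123,871.1488
  Σ                 29,283.9448   199,349.3279
P = 29,283.9448; Macaulay duration = 199,349.3279 / 29,283.9448 = 6.80746 years.
Modified duration = D_Mac / (1 + y) = 6.80746 / 1.084 = 6.27995 years.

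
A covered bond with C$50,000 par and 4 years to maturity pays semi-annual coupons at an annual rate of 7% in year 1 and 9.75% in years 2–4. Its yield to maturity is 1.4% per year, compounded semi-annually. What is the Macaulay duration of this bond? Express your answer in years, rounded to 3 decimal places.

3.553 years

Periodic yield y = 0.007. Discount each cash flow and weight by its period:
  t   CF        PV=CF/(1+0.007)^t    t·PV
  1     1,750.00     1,737.8352     1,737.8352
  2     1,750.00     1,725.7549     3,451.5097
  3     2,437.50     2,387.0209     7,161.0626
  4     2,437.50     2,370.4279     9,481.7114
  5     2,437.50     2,353.9502    11,769.7510
  6     2,437.50     2,337.5871    14,025.5226
  7     2,437.50     2,321.3377    16,249.3641
  8    52,437.50    49,591.3823   396,731.0583
  Σ                 64,825.2960   460,607.8148
Price P = Σ PV = 64,825.2960.
Macaulay duration = Σ(t·PV) / P = 460,607.8148 / 64,825.2960 = 7.10537 half-year periods.
In years: 7.10537 / 2 = 3.55269 years.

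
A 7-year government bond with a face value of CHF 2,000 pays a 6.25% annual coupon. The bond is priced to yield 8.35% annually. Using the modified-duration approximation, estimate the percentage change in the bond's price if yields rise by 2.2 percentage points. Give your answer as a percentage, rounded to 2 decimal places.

-11.78%

Periodic yield y = 0.0835. Modified duration first:
  t   CF        PV=CF/(1+0.0835)^t    t·PV
  1       125.00       115.3669       115.3669
  2       125.00       106.4761       212.9522
  3       125.00        98.2705       294.8116
  4       125.00        90.6973       362.7892
  5       125.00        83.7077       418.5385
  6       125.00        77.2568       463.5406
  7     2,125.00     1,212.1504     8,485.0531
  Σ                  1,783.9257    10,353.0521
P = 1,783.9257; D_Mac = 5.80352 yrs; D_mod = 5.80352/(1+0.0835) = 5.35627 yrs.
ΔP/P ≈ -D_mod · Δy = -5.35627 × (+0.022) = -0.117838 = -11.7838%.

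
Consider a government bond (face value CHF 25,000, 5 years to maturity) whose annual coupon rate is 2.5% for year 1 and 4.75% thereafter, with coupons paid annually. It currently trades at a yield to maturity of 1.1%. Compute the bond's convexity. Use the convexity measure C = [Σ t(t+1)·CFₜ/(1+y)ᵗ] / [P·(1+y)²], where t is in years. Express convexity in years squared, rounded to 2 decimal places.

26.73

With y = 0.011:
  t   CF        PV=CF/(1+0.011)^t    t·PV        t(t+1)·PV
  1       625.00       618.1998       618.1998       1,236.3996
  2     1,187.50     1,161.7998     2,323.5997       6,970.7990
  3     1,187.50     1,149.1591     3,447.4772      13,789.9089
  4     1,187.50     1,136.6559     4,546.6234      22,733.1172
  5    26,187.50    24,793.5242   123,967.6209     743,805.7255
  Σ                 28,859.3388   134,903.5211     788,535.9503
P = 28,859.3388.
Convexity = Σ t(t+1)·PV / [P·(1+y)²] = 788,535.9503 / (28,859.3388 × 1.022121) = 26.73208.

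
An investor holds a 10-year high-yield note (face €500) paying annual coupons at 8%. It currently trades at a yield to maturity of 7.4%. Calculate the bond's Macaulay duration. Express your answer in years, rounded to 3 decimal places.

7.307 years

Periodic yield y = 0.074. Discount each cash flow and weight by its year:
  t   CF        PV=CF/(1+0.074)^t    t·PV
  1        40.00        37.2439        37.2439
  2        40.00        34.6778        69.3556
  3        40.00        32.2884        96.8653
  4        40.00        30.0637       120.2549
  5        40.00        27.9923       139.9615
  6        40.00        26.0636       156.3816
  7        40.00        24.2678       169.8744
  8        40.00        22.5957       180.7656
  9        40.00        21.0388       189.3494
  10      540.00       264.4545     2,644.5449
  Σ                    520.6866     3,804.5972
Price P = Σ PV = 520.6866.
Macaulay duration = Σ(t·PV) / P = 3,804.5972 / 520.6866 = 7.30689 years.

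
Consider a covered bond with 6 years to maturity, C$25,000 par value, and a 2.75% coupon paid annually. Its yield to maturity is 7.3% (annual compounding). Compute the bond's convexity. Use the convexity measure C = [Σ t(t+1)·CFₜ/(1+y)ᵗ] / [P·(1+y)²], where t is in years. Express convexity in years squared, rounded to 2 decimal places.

32.89

With y = 0.073:
  t   CF        PV=CF/(1+0.073)^t    t·PV        t(t+1)·PV
  1       687.50       640.7269       640.7269       1,281.4539
  2       687.50       597.1360     1,194.2720       3,582.8160
  3       687.50       556.5107     1,669.5322       6,678.1287
  4       687.50       518.6493     2,074.5973      10,372.9864
  5       687.50       483.3638     2,416.8188      14,500.9130
  6    25,687.50    16,831.5266   100,989.1595     706,924.1166
  Σ                 19,627.9133   108,985.1068     743,340.4147
P = 19,627.9133.
Convexity = Σ t(t+1)·PV / [P·(1+y)²] = 743,340.4147 / (19,627.9133 × 1.151329) = 32.89381.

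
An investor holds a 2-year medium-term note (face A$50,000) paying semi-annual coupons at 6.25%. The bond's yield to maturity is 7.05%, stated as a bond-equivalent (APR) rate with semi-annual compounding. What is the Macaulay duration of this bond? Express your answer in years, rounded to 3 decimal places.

Periodic yield y = 0.03525. Discount each cash flow and weight by its period:
  t   CF        PV=CF/(1+0.03525)^t    t·PV
  1     1,562.50     1,509.2973     1,509.2973
  2     1,562.50     1,457.9061     2,915.8122
  3     1,562.50     1,408.2647     4,224.7942
  4    51,562.50    44,890.3518   179,561.4073
  Σ                 49,265.8199   188,211.3110
Price P = Σ PV = 49,265.8199.
Macaulay duration = Σ(t·PV) / P = 188,211.3110 / 49,265.8199 = 3.82032 half-year periods.
In years: 3.82032 / 2 = 1.91016 years.

1.910 years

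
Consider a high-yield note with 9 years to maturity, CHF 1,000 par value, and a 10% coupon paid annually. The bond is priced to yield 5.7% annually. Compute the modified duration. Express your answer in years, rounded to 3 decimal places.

Periodic yield y = 0.057. First find Macaulay duration:
  t   CF        PV=CF/(1+0.057)^t    t·PV
  1       100.00        94.6074        94.6074
  2       100.00        89.5056       179.0111
  3       100.00        84.6789       254.0366
  4       100.00        80.1125       320.4498
  5       100.00        75.7923       378.9615
  6       100.00        71.7051       430.2306
  7       100.00        67.8383       474.8682
  8       100.00        64.1801       513.4405
  9     1,100.00       667.9098     6,011.1880
  Σ                  1,296.3298     8,656.7937
P = 1,296.3298; Macaulay duration = 8,656.7937 / 1,296.3298 = 6.67793 years.
Modified duration = D_Mac / (1 + y) = 6.67793 / 1.057 = 6.31781 years.

6.318 years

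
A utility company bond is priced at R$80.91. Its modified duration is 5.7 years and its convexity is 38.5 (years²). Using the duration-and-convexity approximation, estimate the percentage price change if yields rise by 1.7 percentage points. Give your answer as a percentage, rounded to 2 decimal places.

Duration effect: -D_mod·Δy = -5.7 × (+0.017) = -0.096900
Convexity effect: ½·C·(Δy)² = 0.5 × 38.5 × (0.017)² = +0.00556325
ΔP/P ≈ -0.096900 + 0.00556325 = -0.09133675
= -9.133675%.

-9.13%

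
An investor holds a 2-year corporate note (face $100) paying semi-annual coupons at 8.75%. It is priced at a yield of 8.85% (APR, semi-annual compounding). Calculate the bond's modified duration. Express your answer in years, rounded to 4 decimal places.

Periodic yield y = 0.04425. First find Macaulay duration:
  t   CF        PV=CF/(1+0.04425)^t    t·PV
  1        4.375         4.1896         4.1896
  2        4.375         4.0121         8.0242
  3        4.375         3.8421        11.5262
  4      104.375        87.7766       351.1062
  Σ                     99.8203       374.8462
P = 99.8203; Macaulay duration = 374.8462 / 99.8203 = 3.75521 half-year periods = 1.87760 years.
Modified duration = D_Mac / (1 + y) = 1.87760 / 1.04425 = 1.79804 years.

1.7980 years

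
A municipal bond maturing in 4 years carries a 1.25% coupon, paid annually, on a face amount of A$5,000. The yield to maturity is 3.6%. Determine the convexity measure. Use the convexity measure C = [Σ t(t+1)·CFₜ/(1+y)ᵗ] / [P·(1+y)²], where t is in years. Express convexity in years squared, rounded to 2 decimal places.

18.15

With y = 0.036:
  t   CF        PV=CF/(1+0.036)^t    t·PV        t(t+1)·PV
  1        62.50        60.3282        60.3282         120.6564
  2        62.50        58.2318       116.4637         349.3910
  3        62.50        56.2083       168.6250         674.5001
  4     5,062.50     4,394.6674    17,578.6697      87,893.3485
  Σ                  4,569.4358    17,924.0866      89,037.8960
P = 4,569.4358.
Convexity = Σ t(t+1)·PV / [P·(1+y)²] = 89,037.8960 / (4,569.4358 × 1.073296) = 18.15486.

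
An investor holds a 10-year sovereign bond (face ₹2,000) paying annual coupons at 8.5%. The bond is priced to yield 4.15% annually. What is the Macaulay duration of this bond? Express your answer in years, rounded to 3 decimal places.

Periodic yield y = 0.0415. Discount each cash flow and weight by its year:
  t   CF        PV=CF/(1+0.0415)^t    t·PV
  1       170.00       163.2261       163.2261
  2       170.00       156.7221       313.4443
  3       170.00       150.4773       451.4320
  4       170.00       144.4814       577.9254
  5       170.00       138.7243       693.6215
  6       170.00       133.1966       799.1799
  7       170.00       127.8892       895.2247
  8       170.00       122.7933       982.3465
  9       170.00       117.9004     1,061.1040
  10    2,170.00     1,444.9972    14,449.9715
  Σ                  2,700.4081    20,387.4760
Price P = Σ PV = 2,700.4081.
Macaulay duration = Σ(t·PV) / P = 20,387.4760 / 2,700.4081 = 7.54978 years.

7.550 years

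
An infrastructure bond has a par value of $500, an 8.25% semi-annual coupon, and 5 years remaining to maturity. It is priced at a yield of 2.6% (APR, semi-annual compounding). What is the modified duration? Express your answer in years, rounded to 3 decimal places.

Periodic yield y = 0.013. First find Macaulay duration:
  t   CF        PV=CF/(1+0.013)^t    t·PV
  1       20.625        20.3603        20.3603
  2       20.625        20.0990        40.1981
  3       20.625        19.8411        59.5233
  4       20.625        19.5865        78.3459
  5       20.625        19.3351        96.6756
  6       20.625        19.0870       114.5219
  7       20.625        18.8420       131.8943
  8       20.625        18.6002       148.8019
  9       20.625        18.3615       165.2538
  10     520.625       457.5416     4,575.4158
  Σ                    631.6544     5,430.9907
P = 631.6544; Macaulay duration = 5,430.9907 / 631.6544 = 8.59804 half-year periods = 4.29902 years.
Modified duration = D_Mac / (1 + y) = 4.29902 / 1.013 = 4.24385 years.

4.244 years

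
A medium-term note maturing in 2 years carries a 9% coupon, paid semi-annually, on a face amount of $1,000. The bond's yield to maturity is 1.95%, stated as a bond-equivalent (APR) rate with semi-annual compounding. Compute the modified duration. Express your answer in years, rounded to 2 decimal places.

1.87 years

Periodic yield y = 0.00975. First find Macaulay duration:
  t   CF        PV=CF/(1+0.00975)^t    t·PV
  1        45.00        44.5655        44.5655
  2        45.00        44.1352        88.2703
  3        45.00        43.7090       131.1270
  4     1,045.00     1,005.2194     4,020.8774
  Σ                  1,137.6290     4,284.8403
P = 1,137.6290; Macaulay duration = 4,284.8403 / 1,137.6290 = 3.76647 half-year periods = 1.88323 years.
Modified duration = D_Mac / (1 + y) = 1.88323 / 1.00975 = 1.86505 years.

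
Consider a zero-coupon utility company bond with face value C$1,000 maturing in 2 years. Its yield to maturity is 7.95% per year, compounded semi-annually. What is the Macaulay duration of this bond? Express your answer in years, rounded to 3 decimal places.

2.000 years

A zero-coupon bond has a single cash flow at maturity, so its Macaulay duration equals its maturity: 2 years.
(Equivalently: 4 semi-annual periods ÷ 2 = 2 years.)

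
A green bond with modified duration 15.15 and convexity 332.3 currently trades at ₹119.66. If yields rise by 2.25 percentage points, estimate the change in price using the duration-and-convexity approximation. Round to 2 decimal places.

Duration effect: -D_mod·Δy = -15.15 × (+0.0225) = -0.340875
Convexity effect: ½·C·(Δy)² = 0.5 × 332.3 × (0.0225)² = +0.0841134375
ΔP/P ≈ -0.340875 + 0.0841134375 = -0.2567615625
ΔP ≈ 119.66 × (-0.2567615625) = -30.72408856875.

-₹30.72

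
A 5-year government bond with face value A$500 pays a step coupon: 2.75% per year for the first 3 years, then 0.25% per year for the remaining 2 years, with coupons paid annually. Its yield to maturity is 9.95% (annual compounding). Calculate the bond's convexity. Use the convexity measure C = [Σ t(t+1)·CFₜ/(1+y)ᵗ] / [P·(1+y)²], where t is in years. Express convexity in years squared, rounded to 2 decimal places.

With y = 0.0995:
  t   CF        PV=CF/(1+0.0995)^t    t·PV        t(t+1)·PV
  1        13.75        12.5057        12.5057          25.0114
  2        13.75        11.3740        22.7479          68.2438
  3        13.75        10.3447        31.0340         124.1361
  4         1.25         0.8553         3.4213          17.1064
  5       501.25       311.9451     1,559.7257       9,358.3541
  Σ                    347.0248     1,629.4346       9,592.8518
P = 347.0248.
Convexity = Σ t(t+1)·PV / [P·(1+y)²] = 9,592.8518 / (347.0248 × 1.208900) = 22.86635.

22.87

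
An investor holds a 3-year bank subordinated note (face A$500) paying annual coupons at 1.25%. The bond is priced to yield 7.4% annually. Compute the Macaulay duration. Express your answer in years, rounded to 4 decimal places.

2.9594 years

Periodic yield y = 0.074. Discount each cash flow and weight by its year:
  t   CF        PV=CF/(1+0.074)^t    t·PV
  1         6.25         5.8194         5.8194
  2         6.25         5.4184        10.8368
  3       506.25       408.6506     1,225.9519
  Σ                    419.8884     1,242.6081
Price P = Σ PV = 419.8884.
Macaulay duration = Σ(t·PV) / P = 1,242.6081 / 419.8884 = 2.95938 years.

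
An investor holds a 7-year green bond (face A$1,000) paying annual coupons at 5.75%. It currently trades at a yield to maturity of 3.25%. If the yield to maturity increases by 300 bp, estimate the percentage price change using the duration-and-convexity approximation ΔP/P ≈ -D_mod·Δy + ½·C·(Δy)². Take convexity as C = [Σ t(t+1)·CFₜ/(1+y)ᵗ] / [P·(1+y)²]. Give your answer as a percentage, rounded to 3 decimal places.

With y = 0.0325:
  t   CF        PV=CF/(1+0.0325)^t    t·PV        t(t+1)·PV
  1        57.50        55.6901        55.6901         111.3801
  2        57.50        53.9371       107.8742         323.6227
  3        57.50        52.2393       156.7180         626.8721
  4        57.50        50.5950       202.3800       1,011.9000
  5        57.50        49.0024       245.0121       1,470.0726
  6        57.50        47.4600       284.7598       1,993.3188
  7     1,057.50       845.3761     5,917.6325      47,341.0603
  Σ                  1,154.3000     6,970.0668      52,878.2267
P = 1,154.3000; D_Mac = 6.03835 yrs; D_mod = 5.84828 yrs; C = 42.97126.
Duration effect: -5.84828 × (+0.03) = -0.175448
Convexity effect: 0.5 × 42.97126 × (0.03)² = +0.0193371
ΔP/P ≈ -0.175448 + 0.0193371 = -0.156111 = -15.6111%.

-15.611%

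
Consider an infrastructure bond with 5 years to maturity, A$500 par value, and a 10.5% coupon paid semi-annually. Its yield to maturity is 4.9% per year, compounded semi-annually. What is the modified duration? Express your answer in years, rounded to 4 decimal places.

Periodic yield y = 0.0245. First find Macaulay duration:
  t   CF        PV=CF/(1+0.0245)^t    t·PV
  1        26.25        25.6223        25.6223
  2        26.25        25.0095        50.0190
  3        26.25        24.4114        73.2343
  4        26.25        23.8277        95.3107
  5        26.25        23.2578       116.2892
  6        26.25        22.7017       136.2099
  7        26.25        22.1588       155.1114
  8        26.25        21.6289       173.0309
  9        26.25        21.1116       190.0046
  10      526.25       413.1164     4,131.1644
  Σ                    622.8461     5,145.9967
P = 622.8461; Macaulay duration = 5,145.9967 / 622.8461 = 8.26207 half-year periods = 4.13103 years.
Modified duration = D_Mac / (1 + y) = 4.13103 / 1.0245 = 4.03224 years.

4.0322 years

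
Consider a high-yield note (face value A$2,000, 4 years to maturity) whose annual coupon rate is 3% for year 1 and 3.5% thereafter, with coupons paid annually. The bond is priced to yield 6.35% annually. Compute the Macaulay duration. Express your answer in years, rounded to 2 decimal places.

3.80 years

Periodic yield y = 0.0635. Discount each cash flow and weight by its year:
  t   CF        PV=CF/(1+0.0635)^t    t·PV
  1        60.00        56.4175        56.4175
  2        70.00        61.8904       123.7807
  3        70.00        58.1950       174.5850
  4     2,070.00     1,618.1559     6,472.6237
  Σ                  1,794.6588     6,827.4069
Price P = Σ PV = 1,794.6588.
Macaulay duration = Σ(t·PV) / P = 6,827.4069 / 1,794.6588 = 3.80429 years.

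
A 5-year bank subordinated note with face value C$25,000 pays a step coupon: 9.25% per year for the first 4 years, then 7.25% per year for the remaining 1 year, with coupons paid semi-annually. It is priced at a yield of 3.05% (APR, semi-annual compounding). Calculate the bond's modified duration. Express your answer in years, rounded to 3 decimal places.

4.163 years

Periodic yield y = 0.01525. First find Macaulay duration:
  t   CF        PV=CF/(1+0.01525)^t    t·PV
  1     1,156.25     1,138.8820     1,138.8820
  2     1,156.25     1,121.7750     2,243.5500
  3     1,156.25     1,104.9249     3,314.7746
  4     1,156.25     1,088.3279     4,353.3115
  5     1,156.25     1,071.9802     5,359.9009
  6     1,156.25     1,055.8780     6,335.2682
  7     1,156.25     1,040.0178     7,280.1244
  8     1,156.25     1,024.3957     8,195.1659
  9       906.25       790.8444     7,117.5995
  10   25,906.25    22,267.6594   222,676.5944
  Σ                 31,704.6853   268,015.1714
P = 31,704.6853; Macaulay duration = 268,015.1714 / 31,704.6853 = 8.45349 half-year periods = 4.22674 years.
Modified duration = D_Mac / (1 + y) = 4.22674 / 1.01525 = 4.16325 years.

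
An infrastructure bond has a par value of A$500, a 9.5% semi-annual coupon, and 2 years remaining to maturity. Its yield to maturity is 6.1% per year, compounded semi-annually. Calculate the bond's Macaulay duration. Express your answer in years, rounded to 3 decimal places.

Periodic yield y = 0.0305. Discount each cash flow and weight by its period:
  t   CF        PV=CF/(1+0.0305)^t    t·PV
  1        23.75        23.0471        23.0471
  2        23.75        22.3649        44.7299
  3        23.75        21.7030        65.1090
  4       523.75       464.4426     1,857.7704
  Σ                    531.5576     1,990.6563
Price P = Σ PV = 531.5576.
Macaulay duration = Σ(t·PV) / P = 1,990.6563 / 531.5576 = 3.74495 half-year periods.
In years: 3.74495 / 2 = 1.87247 years.

1.872 years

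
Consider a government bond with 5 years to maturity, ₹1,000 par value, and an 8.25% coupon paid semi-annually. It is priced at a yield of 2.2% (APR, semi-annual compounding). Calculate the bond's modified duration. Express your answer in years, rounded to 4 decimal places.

4.2591 years

Periodic yield y = 0.011. First find Macaulay duration:
  t   CF        PV=CF/(1+0.011)^t    t·PV
  1        41.25        40.8012        40.8012
  2        41.25        40.3573        80.7145
  3        41.25        39.9182       119.7545
  4        41.25        39.4838       157.9353
  5        41.25        39.0542       195.2712
  6        41.25        38.6293       231.7759
  7        41.25        38.2090       267.4631
  8        41.25        37.7933       302.3463
  9        41.25        37.3821       336.4388
  10    1,041.25       933.3477     9,333.4769
  Σ                  1,284.9761    11,065.9778
P = 1,284.9761; Macaulay duration = 11,065.9778 / 1,284.9761 = 8.61182 half-year periods = 4.30591 years.
Modified duration = D_Mac / (1 + y) = 4.30591 / 1.011 = 4.25906 years.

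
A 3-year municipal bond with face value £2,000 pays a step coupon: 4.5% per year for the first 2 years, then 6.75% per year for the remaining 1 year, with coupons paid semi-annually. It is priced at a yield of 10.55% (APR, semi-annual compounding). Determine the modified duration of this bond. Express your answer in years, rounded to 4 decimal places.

2.6802 years

Periodic yield y = 0.05275. First find Macaulay duration:
  t   CF        PV=CF/(1+0.05275)^t    t·PV
  1        45.00        42.7452        42.7452
  2        45.00        40.6034        81.2067
  3        45.00        38.5689       115.7066
  4        45.00        36.6363       146.5452
  5        67.50        52.2008       261.0042
  6     2,067.50     1,518.7770     9,112.6621
  Σ                  1,729.5316     9,759.8700
P = 1,729.5316; Macaulay duration = 9,759.8700 / 1,729.5316 = 5.64307 half-year periods = 2.82154 years.
Modified duration = D_Mac / (1 + y) = 2.82154 / 1.05275 = 2.68016 years.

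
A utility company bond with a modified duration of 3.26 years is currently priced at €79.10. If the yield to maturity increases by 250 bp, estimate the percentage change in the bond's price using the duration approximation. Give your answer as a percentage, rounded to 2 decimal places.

-8.15%

Duration approximation: ΔP/P ≈ -D_mod · Δy = -3.26 × (+0.025) = -0.081500.
As a percentage: -8.1500%.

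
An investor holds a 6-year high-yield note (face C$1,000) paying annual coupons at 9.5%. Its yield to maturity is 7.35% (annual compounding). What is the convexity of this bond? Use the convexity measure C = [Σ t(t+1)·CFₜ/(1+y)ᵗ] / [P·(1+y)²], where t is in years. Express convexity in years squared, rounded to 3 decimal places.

With y = 0.0735:
  t   CF        PV=CF/(1+0.0735)^t    t·PV        t(t+1)·PV
  1        95.00        88.4956        88.4956         176.9912
  2        95.00        82.4365       164.8730         494.6190
  3        95.00        76.7923       230.3768         921.5071
  4        95.00        71.5345       286.1379       1,430.6896
  5        95.00        66.6367       333.1834       1,999.1004
  6     1,095.00       715.4871     4,292.9228      30,050.4595
  Σ                  1,101.3826     5,395.9894      35,073.3667
P = 1,101.3826.
Convexity = Σ t(t+1)·PV / [P·(1+y)²] = 35,073.3667 / (1,101.3826 × 1.152402) = 27.63345.

27.633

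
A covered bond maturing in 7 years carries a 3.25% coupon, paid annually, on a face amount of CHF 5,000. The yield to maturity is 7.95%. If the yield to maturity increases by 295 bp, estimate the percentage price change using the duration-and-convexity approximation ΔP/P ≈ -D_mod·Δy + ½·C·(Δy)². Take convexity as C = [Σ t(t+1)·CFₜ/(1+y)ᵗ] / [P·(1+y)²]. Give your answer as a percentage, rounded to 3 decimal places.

-15.302%

With y = 0.0795:
  t   CF        PV=CF/(1+0.0795)^t    t·PV        t(t+1)·PV
  1       162.50       150.5327       150.5327         301.0653
  2       162.50       139.4466       278.8933         836.6799
  3       162.50       129.1771       387.5312       1,550.1248
  4       162.50       119.6638       478.6552       2,393.2759
  5       162.50       110.8511       554.2557       3,325.5340
  6       162.50       102.6875       616.1249       4,312.8741
  7     5,162.50     3,022.0493    21,154.3448     169,234.7581
  Σ                  3,774.4080    23,620.3376     181,954.3121
P = 3,774.4080; D_Mac = 6.25802 yrs; D_mod = 5.79715 yrs; C = 41.36835.
Duration effect: -5.79715 × (+0.0295) = -0.171016
Convexity effect: 0.5 × 41.36835 × (0.0295)² = +0.0180004
ΔP/P ≈ -0.171016 + 0.0180004 = -0.153016 = -15.3016%.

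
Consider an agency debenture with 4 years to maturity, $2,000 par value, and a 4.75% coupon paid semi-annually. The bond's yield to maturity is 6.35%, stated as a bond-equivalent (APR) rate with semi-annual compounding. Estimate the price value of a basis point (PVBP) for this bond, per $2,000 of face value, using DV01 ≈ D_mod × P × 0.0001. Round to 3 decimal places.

Periodic yield y = 0.03175.
  t   CF        PV=CF/(1+0.03175)^t    t·PV
  1        47.50        46.0383        46.0383
  2        47.50        44.6216        89.2431
  3        47.50        43.2484       129.7452
  4        47.50        41.9175       167.6701
  5        47.50        40.6276       203.1380
  6        47.50        39.3774       236.2642
  7        47.50        38.1656       267.1593
  8     2,047.50     1,594.5131    12,756.1048
  Σ                  1,888.5095    13,895.3631
P = 1,888.5095; D_Mac = 7.35785 half-year periods = 3.67892 yrs; D_mod = 3.56571 yrs.
DV01 ≈ 3.56571 × 1,888.5095 × 0.0001 = 0.673388.

$0.673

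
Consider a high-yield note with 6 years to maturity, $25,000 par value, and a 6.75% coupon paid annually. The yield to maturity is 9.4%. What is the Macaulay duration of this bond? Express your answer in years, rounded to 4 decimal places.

5.0640 years

Periodic yield y = 0.094. Discount each cash flow and weight by its year:
  t   CF        PV=CF/(1+0.094)^t    t·PV
  1     1,687.50     1,542.5046     1,542.5046
  2     1,687.50     1,409.9676     2,819.9352
  3     1,687.50     1,288.8187     3,866.4560
  4     1,687.50     1,178.0792     4,712.3169
  5     1,687.50     1,076.8549     5,384.2743
  6    26,687.50    15,566.9654    93,401.7925
  Σ                 22,063.1903   111,727.2794
Price P = Σ PV = 22,063.1903.
Macaulay duration = Σ(t·PV) / P = 111,727.2794 / 22,063.1903 = 5.06397 years.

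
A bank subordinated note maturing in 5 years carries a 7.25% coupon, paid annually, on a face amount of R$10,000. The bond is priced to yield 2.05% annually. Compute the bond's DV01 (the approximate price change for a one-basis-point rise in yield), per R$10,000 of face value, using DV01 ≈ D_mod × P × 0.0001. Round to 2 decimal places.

Periodic yield y = 0.0205.
  t   CF        PV=CF/(1+0.0205)^t    t·PV
  1       725.00       710.4361       710.4361
  2       725.00       696.1647     1,392.3294
  3       725.00       682.1800     2,046.5400
  4       725.00       668.4762     2,673.9049
  5    10,725.00     9,690.1892    48,450.9459
  Σ                 12,447.4461    55,274.1562
P = 12,447.4461; D_Mac = 4.44060 yrs; D_mod = 4.35140 yrs.
DV01 ≈ 4.35140 × 12,447.4461 × 0.0001 = 5.416380.

R$5.42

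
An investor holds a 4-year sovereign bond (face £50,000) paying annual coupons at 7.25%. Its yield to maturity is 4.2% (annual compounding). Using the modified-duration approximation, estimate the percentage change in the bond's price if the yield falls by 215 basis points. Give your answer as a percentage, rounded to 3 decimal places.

Periodic yield y = 0.042. Modified duration first:
  t   CF        PV=CF/(1+0.042)^t    t·PV
  1     3,625.00     3,478.8868     3,478.8868
  2     3,625.00     3,338.6629     6,677.3258
  3     3,625.00     3,204.0911     9,612.2733
  4    53,625.00    45,487.9567   181,951.8270
  Σ                 55,509.5975   201,720.3128
P = 55,509.5975; D_Mac = 3.63397 yrs; D_mod = 3.63397/(1+0.042) = 3.48750 yrs.
ΔP/P ≈ -D_mod · Δy = -3.48750 × (-0.0215) = +0.074981 = +7.4981%.

+7.498%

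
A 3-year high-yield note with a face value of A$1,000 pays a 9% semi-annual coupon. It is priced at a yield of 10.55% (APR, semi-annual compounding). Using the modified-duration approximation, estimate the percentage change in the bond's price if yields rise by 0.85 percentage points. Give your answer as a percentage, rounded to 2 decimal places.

-2.17%

Periodic yield y = 0.05275. Modified duration first:
  t   CF        PV=CF/(1+0.05275)^t    t·PV
  1        45.00        42.7452        42.7452
  2        45.00        40.6034        81.2067
  3        45.00        38.5689       115.7066
  4        45.00        36.6363       146.5452
  5        45.00        34.8006       174.0028
  6     1,045.00       767.6527     4,605.9163
  Σ                    961.0070     5,166.1228
P = 961.0070; D_Mac = 5.37574 half-year periods = 2.68787 yrs; D_mod = 2.68787/(1+0.05275) = 2.55319 yrs.
ΔP/P ≈ -D_mod · Δy = -2.55319 × (+0.0085) = -0.021702 = -2.1702%.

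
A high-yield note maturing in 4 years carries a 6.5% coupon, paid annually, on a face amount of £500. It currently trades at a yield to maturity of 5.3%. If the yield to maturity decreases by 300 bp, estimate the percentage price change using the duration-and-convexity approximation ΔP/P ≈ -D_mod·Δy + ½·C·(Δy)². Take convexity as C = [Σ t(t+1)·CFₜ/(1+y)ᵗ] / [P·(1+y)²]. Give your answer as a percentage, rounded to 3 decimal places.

+11.136%

With y = 0.053:
  t   CF        PV=CF/(1+0.053)^t    t·PV        t(t+1)·PV
  1        32.50        30.8642        30.8642          61.7284
  2        32.50        29.3107        58.6215         175.8644
  3        32.50        27.8355        83.5064         334.0254
  4       532.50       433.1179     1,732.4716       8,662.3579
  Σ                    521.1283     1,905.4636       9,233.9761
P = 521.1283; D_Mac = 3.65642 yrs; D_mod = 3.47238 yrs; C = 15.98039.
Duration effect: -3.47238 × (-0.03) = +0.104171
Convexity effect: 0.5 × 15.98039 × (-0.03)² = +0.0071912
ΔP/P ≈ +0.104171 + 0.0071912 = +0.111363 = +11.1363%.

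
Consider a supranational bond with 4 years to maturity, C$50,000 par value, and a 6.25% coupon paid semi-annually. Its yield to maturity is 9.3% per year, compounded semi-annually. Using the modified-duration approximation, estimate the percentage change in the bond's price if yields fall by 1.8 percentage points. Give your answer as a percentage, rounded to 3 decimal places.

Periodic yield y = 0.0465. Modified duration first:
  t   CF        PV=CF/(1+0.0465)^t    t·PV
  1     1,562.50     1,493.0721     1,493.0721
  2     1,562.50     1,426.7292     2,853.4585
  3     1,562.50     1,363.3342     4,090.0026
  4     1,562.50     1,302.7560     5,211.0242
  5     1,562.50     1,244.8696     6,224.3480
  6     1,562.50     1,189.5553     7,137.3317
  7     1,562.50     1,136.6988     7,956.8915
  8    51,562.50    35,844.3001   286,754.4007
  Σ                 45,001.3154   321,720.5293
P = 45,001.3154; D_Mac = 7.14914 half-year periods = 3.57457 yrs; D_mod = 3.57457/(1+0.0465) = 3.41574 yrs.
ΔP/P ≈ -D_mod · Δy = -3.41574 × (-0.018) = +0.061483 = +6.1483%.

+6.148%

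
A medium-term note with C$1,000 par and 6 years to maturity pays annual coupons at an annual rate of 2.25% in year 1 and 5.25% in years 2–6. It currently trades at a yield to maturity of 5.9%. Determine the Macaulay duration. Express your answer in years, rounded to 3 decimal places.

Periodic yield y = 0.059. Discount each cash flow and weight by its year:
  t   CF        PV=CF/(1+0.059)^t    t·PV
  1        22.50        21.2465        21.2465
  2        52.50        46.8131        93.6262
  3        52.50        44.2050       132.6150
  4        52.50        41.7422       166.9688
  5        52.50        39.4166       197.0832
  6     1,052.50       746.1847     4,477.1082
  Σ                    939.6081     5,088.6479
Price P = Σ PV = 939.6081.
Macaulay duration = Σ(t·PV) / P = 5,088.6479 / 939.6081 = 5.41571 years.

5.416 years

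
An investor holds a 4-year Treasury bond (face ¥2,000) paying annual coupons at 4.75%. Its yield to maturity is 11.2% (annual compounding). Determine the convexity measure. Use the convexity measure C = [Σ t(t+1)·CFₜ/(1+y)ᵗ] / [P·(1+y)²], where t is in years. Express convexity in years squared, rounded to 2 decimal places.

14.58

With y = 0.112:
  t   CF        PV=CF/(1+0.112)^t    t·PV        t(t+1)·PV
  1        95.00        85.4317        85.4317         170.8633
  2        95.00        76.8270       153.6541         460.9622
  3        95.00        69.0891       207.2672         829.0686
  4     2,095.00     1,370.1398     5,480.5592      27,402.7958
  Σ                  1,601.4875     5,926.9120      28,863.6899
P = 1,601.4875.
Convexity = Σ t(t+1)·PV / [P·(1+y)²] = 28,863.6899 / (1,601.4875 × 1.236544) = 14.57534.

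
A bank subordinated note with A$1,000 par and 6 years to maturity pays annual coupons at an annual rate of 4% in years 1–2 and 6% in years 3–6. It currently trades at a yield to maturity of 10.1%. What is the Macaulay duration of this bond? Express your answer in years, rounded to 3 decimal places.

5.279 years

Periodic yield y = 0.101. Discount each cash flow and weight by its year:
  t   CF        PV=CF/(1+0.101)^t    t·PV
  1        40.00        36.3306        36.3306
  2        40.00        32.9978        65.9957
  3        60.00        44.9562       134.8685
  4        60.00        40.8321       163.3285
  5        60.00        37.0864       185.4320
  6     1,060.00       595.0890     3,570.5342
  Σ                    787.2922     4,156.4895
Price P = Σ PV = 787.2922.
Macaulay duration = Σ(t·PV) / P = 4,156.4895 / 787.2922 = 5.27948 years.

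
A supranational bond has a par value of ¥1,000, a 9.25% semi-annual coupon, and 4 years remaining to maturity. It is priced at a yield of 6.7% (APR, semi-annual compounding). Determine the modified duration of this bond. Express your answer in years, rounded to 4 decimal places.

3.3480 years

Periodic yield y = 0.0335. First find Macaulay duration:
  t   CF        PV=CF/(1+0.0335)^t    t·PV
  1        46.25        44.7508        44.7508
  2        46.25        43.3003        86.6006
  3        46.25        41.8967       125.6902
  4        46.25        40.5387       162.1548
  5        46.25        39.2247       196.1234
  6        46.25        37.9532       227.7194
  7        46.25        36.7230       257.0611
  8     1,046.25       803.8067     6,430.4536
  Σ                  1,088.1942     7,530.5540
P = 1,088.1942; Macaulay duration = 7,530.5540 / 1,088.1942 = 6.92023 half-year periods = 3.46011 years.
Modified duration = D_Mac / (1 + y) = 3.46011 / 1.0335 = 3.34796 years.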